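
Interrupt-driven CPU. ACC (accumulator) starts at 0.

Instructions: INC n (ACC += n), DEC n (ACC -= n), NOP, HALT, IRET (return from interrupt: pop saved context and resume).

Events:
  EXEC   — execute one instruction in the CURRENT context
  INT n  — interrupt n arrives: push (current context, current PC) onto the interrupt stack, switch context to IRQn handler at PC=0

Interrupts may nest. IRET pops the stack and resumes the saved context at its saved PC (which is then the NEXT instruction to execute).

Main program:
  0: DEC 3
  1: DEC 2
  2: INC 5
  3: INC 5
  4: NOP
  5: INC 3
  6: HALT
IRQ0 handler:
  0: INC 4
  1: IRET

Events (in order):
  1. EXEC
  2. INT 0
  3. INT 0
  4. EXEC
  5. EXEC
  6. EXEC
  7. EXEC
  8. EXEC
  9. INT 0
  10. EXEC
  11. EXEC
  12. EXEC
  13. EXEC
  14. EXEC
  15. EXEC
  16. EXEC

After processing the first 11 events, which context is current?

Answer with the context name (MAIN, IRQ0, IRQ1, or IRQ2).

Event 1 (EXEC): [MAIN] PC=0: DEC 3 -> ACC=-3
Event 2 (INT 0): INT 0 arrives: push (MAIN, PC=1), enter IRQ0 at PC=0 (depth now 1)
Event 3 (INT 0): INT 0 arrives: push (IRQ0, PC=0), enter IRQ0 at PC=0 (depth now 2)
Event 4 (EXEC): [IRQ0] PC=0: INC 4 -> ACC=1
Event 5 (EXEC): [IRQ0] PC=1: IRET -> resume IRQ0 at PC=0 (depth now 1)
Event 6 (EXEC): [IRQ0] PC=0: INC 4 -> ACC=5
Event 7 (EXEC): [IRQ0] PC=1: IRET -> resume MAIN at PC=1 (depth now 0)
Event 8 (EXEC): [MAIN] PC=1: DEC 2 -> ACC=3
Event 9 (INT 0): INT 0 arrives: push (MAIN, PC=2), enter IRQ0 at PC=0 (depth now 1)
Event 10 (EXEC): [IRQ0] PC=0: INC 4 -> ACC=7
Event 11 (EXEC): [IRQ0] PC=1: IRET -> resume MAIN at PC=2 (depth now 0)

Answer: MAIN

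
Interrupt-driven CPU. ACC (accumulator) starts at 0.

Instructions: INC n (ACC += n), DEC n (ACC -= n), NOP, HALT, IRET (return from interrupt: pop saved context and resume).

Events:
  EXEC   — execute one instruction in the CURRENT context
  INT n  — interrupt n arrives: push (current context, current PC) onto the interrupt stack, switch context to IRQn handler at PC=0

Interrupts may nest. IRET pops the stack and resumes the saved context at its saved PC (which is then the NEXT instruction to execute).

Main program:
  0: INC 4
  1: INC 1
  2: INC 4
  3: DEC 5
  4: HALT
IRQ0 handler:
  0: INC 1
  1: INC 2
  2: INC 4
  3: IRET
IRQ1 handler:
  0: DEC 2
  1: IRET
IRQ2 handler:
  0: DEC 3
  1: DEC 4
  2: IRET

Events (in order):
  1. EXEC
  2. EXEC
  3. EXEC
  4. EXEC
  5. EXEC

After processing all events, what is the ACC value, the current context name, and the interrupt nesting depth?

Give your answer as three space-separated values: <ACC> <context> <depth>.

Answer: 4 MAIN 0

Derivation:
Event 1 (EXEC): [MAIN] PC=0: INC 4 -> ACC=4
Event 2 (EXEC): [MAIN] PC=1: INC 1 -> ACC=5
Event 3 (EXEC): [MAIN] PC=2: INC 4 -> ACC=9
Event 4 (EXEC): [MAIN] PC=3: DEC 5 -> ACC=4
Event 5 (EXEC): [MAIN] PC=4: HALT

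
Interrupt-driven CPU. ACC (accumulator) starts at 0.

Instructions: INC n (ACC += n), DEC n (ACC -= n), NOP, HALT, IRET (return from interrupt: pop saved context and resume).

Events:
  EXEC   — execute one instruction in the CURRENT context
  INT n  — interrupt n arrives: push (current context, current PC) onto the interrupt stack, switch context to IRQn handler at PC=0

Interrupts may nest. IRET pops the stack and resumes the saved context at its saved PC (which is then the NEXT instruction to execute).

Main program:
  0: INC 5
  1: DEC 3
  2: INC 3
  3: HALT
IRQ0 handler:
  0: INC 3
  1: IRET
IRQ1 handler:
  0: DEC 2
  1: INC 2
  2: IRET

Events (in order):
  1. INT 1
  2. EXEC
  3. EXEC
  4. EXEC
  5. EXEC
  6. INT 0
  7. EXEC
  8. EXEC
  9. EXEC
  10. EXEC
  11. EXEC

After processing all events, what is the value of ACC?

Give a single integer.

Answer: 8

Derivation:
Event 1 (INT 1): INT 1 arrives: push (MAIN, PC=0), enter IRQ1 at PC=0 (depth now 1)
Event 2 (EXEC): [IRQ1] PC=0: DEC 2 -> ACC=-2
Event 3 (EXEC): [IRQ1] PC=1: INC 2 -> ACC=0
Event 4 (EXEC): [IRQ1] PC=2: IRET -> resume MAIN at PC=0 (depth now 0)
Event 5 (EXEC): [MAIN] PC=0: INC 5 -> ACC=5
Event 6 (INT 0): INT 0 arrives: push (MAIN, PC=1), enter IRQ0 at PC=0 (depth now 1)
Event 7 (EXEC): [IRQ0] PC=0: INC 3 -> ACC=8
Event 8 (EXEC): [IRQ0] PC=1: IRET -> resume MAIN at PC=1 (depth now 0)
Event 9 (EXEC): [MAIN] PC=1: DEC 3 -> ACC=5
Event 10 (EXEC): [MAIN] PC=2: INC 3 -> ACC=8
Event 11 (EXEC): [MAIN] PC=3: HALT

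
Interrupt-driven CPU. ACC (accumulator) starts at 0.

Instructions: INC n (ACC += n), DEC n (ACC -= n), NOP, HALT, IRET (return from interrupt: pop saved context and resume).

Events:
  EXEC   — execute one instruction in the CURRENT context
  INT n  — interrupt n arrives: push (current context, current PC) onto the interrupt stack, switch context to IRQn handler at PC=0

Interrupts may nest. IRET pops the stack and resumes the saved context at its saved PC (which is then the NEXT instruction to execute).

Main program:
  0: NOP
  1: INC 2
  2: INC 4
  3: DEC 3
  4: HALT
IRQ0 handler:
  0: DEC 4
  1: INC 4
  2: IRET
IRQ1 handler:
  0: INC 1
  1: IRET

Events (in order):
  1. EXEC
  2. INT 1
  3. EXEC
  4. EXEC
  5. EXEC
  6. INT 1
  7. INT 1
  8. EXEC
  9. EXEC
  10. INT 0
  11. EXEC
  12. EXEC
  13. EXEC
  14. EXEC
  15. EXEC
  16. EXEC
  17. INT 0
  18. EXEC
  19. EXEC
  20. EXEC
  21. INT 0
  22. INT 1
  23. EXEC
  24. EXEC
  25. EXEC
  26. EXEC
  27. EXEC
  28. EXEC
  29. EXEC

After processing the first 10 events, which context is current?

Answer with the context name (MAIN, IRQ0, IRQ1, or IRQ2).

Answer: IRQ0

Derivation:
Event 1 (EXEC): [MAIN] PC=0: NOP
Event 2 (INT 1): INT 1 arrives: push (MAIN, PC=1), enter IRQ1 at PC=0 (depth now 1)
Event 3 (EXEC): [IRQ1] PC=0: INC 1 -> ACC=1
Event 4 (EXEC): [IRQ1] PC=1: IRET -> resume MAIN at PC=1 (depth now 0)
Event 5 (EXEC): [MAIN] PC=1: INC 2 -> ACC=3
Event 6 (INT 1): INT 1 arrives: push (MAIN, PC=2), enter IRQ1 at PC=0 (depth now 1)
Event 7 (INT 1): INT 1 arrives: push (IRQ1, PC=0), enter IRQ1 at PC=0 (depth now 2)
Event 8 (EXEC): [IRQ1] PC=0: INC 1 -> ACC=4
Event 9 (EXEC): [IRQ1] PC=1: IRET -> resume IRQ1 at PC=0 (depth now 1)
Event 10 (INT 0): INT 0 arrives: push (IRQ1, PC=0), enter IRQ0 at PC=0 (depth now 2)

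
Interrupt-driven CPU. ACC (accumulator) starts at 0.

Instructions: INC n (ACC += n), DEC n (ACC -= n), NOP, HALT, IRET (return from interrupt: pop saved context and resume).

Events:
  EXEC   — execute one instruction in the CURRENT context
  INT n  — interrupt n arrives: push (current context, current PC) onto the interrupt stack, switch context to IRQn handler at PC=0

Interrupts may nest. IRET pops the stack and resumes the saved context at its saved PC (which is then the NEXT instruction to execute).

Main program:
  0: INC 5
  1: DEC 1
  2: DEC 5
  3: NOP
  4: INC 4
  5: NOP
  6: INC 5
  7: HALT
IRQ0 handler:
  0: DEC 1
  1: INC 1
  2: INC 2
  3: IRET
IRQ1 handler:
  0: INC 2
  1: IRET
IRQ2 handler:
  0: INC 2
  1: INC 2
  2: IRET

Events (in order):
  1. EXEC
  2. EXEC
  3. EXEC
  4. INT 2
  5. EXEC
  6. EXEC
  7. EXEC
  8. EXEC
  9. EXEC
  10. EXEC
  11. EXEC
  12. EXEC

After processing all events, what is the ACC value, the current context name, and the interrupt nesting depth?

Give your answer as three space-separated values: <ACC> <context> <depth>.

Answer: 12 MAIN 0

Derivation:
Event 1 (EXEC): [MAIN] PC=0: INC 5 -> ACC=5
Event 2 (EXEC): [MAIN] PC=1: DEC 1 -> ACC=4
Event 3 (EXEC): [MAIN] PC=2: DEC 5 -> ACC=-1
Event 4 (INT 2): INT 2 arrives: push (MAIN, PC=3), enter IRQ2 at PC=0 (depth now 1)
Event 5 (EXEC): [IRQ2] PC=0: INC 2 -> ACC=1
Event 6 (EXEC): [IRQ2] PC=1: INC 2 -> ACC=3
Event 7 (EXEC): [IRQ2] PC=2: IRET -> resume MAIN at PC=3 (depth now 0)
Event 8 (EXEC): [MAIN] PC=3: NOP
Event 9 (EXEC): [MAIN] PC=4: INC 4 -> ACC=7
Event 10 (EXEC): [MAIN] PC=5: NOP
Event 11 (EXEC): [MAIN] PC=6: INC 5 -> ACC=12
Event 12 (EXEC): [MAIN] PC=7: HALT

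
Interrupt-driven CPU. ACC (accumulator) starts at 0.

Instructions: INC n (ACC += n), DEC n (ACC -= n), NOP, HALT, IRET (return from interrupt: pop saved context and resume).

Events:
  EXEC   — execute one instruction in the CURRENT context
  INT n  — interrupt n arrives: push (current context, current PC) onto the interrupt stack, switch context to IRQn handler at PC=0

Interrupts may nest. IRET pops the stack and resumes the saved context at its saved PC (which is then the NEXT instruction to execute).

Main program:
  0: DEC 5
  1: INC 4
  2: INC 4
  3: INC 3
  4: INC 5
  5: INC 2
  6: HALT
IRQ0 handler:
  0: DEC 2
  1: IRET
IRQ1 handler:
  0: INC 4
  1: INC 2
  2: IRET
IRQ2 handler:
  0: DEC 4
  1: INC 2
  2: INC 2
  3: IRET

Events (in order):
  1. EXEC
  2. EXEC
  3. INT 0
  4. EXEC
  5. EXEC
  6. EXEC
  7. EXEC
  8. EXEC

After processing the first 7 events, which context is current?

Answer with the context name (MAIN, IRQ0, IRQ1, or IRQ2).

Event 1 (EXEC): [MAIN] PC=0: DEC 5 -> ACC=-5
Event 2 (EXEC): [MAIN] PC=1: INC 4 -> ACC=-1
Event 3 (INT 0): INT 0 arrives: push (MAIN, PC=2), enter IRQ0 at PC=0 (depth now 1)
Event 4 (EXEC): [IRQ0] PC=0: DEC 2 -> ACC=-3
Event 5 (EXEC): [IRQ0] PC=1: IRET -> resume MAIN at PC=2 (depth now 0)
Event 6 (EXEC): [MAIN] PC=2: INC 4 -> ACC=1
Event 7 (EXEC): [MAIN] PC=3: INC 3 -> ACC=4

Answer: MAIN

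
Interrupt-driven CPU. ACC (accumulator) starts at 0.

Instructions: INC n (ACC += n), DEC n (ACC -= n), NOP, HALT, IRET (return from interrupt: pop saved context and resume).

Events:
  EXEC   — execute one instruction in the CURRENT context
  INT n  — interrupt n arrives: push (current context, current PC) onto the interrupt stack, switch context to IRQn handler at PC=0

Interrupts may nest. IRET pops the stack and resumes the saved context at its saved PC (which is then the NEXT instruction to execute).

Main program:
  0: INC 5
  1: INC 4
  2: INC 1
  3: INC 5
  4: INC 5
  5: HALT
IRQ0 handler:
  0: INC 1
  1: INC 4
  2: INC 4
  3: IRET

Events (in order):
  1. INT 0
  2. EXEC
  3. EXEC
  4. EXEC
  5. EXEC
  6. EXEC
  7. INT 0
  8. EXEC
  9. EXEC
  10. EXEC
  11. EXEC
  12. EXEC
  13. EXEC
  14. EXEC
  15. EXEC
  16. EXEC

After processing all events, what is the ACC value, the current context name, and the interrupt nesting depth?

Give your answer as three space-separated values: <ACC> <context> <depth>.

Answer: 38 MAIN 0

Derivation:
Event 1 (INT 0): INT 0 arrives: push (MAIN, PC=0), enter IRQ0 at PC=0 (depth now 1)
Event 2 (EXEC): [IRQ0] PC=0: INC 1 -> ACC=1
Event 3 (EXEC): [IRQ0] PC=1: INC 4 -> ACC=5
Event 4 (EXEC): [IRQ0] PC=2: INC 4 -> ACC=9
Event 5 (EXEC): [IRQ0] PC=3: IRET -> resume MAIN at PC=0 (depth now 0)
Event 6 (EXEC): [MAIN] PC=0: INC 5 -> ACC=14
Event 7 (INT 0): INT 0 arrives: push (MAIN, PC=1), enter IRQ0 at PC=0 (depth now 1)
Event 8 (EXEC): [IRQ0] PC=0: INC 1 -> ACC=15
Event 9 (EXEC): [IRQ0] PC=1: INC 4 -> ACC=19
Event 10 (EXEC): [IRQ0] PC=2: INC 4 -> ACC=23
Event 11 (EXEC): [IRQ0] PC=3: IRET -> resume MAIN at PC=1 (depth now 0)
Event 12 (EXEC): [MAIN] PC=1: INC 4 -> ACC=27
Event 13 (EXEC): [MAIN] PC=2: INC 1 -> ACC=28
Event 14 (EXEC): [MAIN] PC=3: INC 5 -> ACC=33
Event 15 (EXEC): [MAIN] PC=4: INC 5 -> ACC=38
Event 16 (EXEC): [MAIN] PC=5: HALT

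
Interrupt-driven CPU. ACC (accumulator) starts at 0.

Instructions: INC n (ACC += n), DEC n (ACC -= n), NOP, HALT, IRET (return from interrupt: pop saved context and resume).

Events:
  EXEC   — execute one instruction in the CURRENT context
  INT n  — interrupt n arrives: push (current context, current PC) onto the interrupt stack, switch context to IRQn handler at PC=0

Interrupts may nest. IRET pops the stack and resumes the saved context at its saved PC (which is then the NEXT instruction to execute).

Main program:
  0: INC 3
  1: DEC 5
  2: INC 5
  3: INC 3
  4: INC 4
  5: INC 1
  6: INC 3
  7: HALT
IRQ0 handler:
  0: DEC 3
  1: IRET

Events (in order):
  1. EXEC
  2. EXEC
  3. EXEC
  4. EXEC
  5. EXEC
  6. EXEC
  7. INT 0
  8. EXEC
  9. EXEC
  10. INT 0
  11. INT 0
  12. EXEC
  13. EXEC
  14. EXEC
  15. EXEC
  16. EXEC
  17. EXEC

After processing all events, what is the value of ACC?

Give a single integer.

Answer: 5

Derivation:
Event 1 (EXEC): [MAIN] PC=0: INC 3 -> ACC=3
Event 2 (EXEC): [MAIN] PC=1: DEC 5 -> ACC=-2
Event 3 (EXEC): [MAIN] PC=2: INC 5 -> ACC=3
Event 4 (EXEC): [MAIN] PC=3: INC 3 -> ACC=6
Event 5 (EXEC): [MAIN] PC=4: INC 4 -> ACC=10
Event 6 (EXEC): [MAIN] PC=5: INC 1 -> ACC=11
Event 7 (INT 0): INT 0 arrives: push (MAIN, PC=6), enter IRQ0 at PC=0 (depth now 1)
Event 8 (EXEC): [IRQ0] PC=0: DEC 3 -> ACC=8
Event 9 (EXEC): [IRQ0] PC=1: IRET -> resume MAIN at PC=6 (depth now 0)
Event 10 (INT 0): INT 0 arrives: push (MAIN, PC=6), enter IRQ0 at PC=0 (depth now 1)
Event 11 (INT 0): INT 0 arrives: push (IRQ0, PC=0), enter IRQ0 at PC=0 (depth now 2)
Event 12 (EXEC): [IRQ0] PC=0: DEC 3 -> ACC=5
Event 13 (EXEC): [IRQ0] PC=1: IRET -> resume IRQ0 at PC=0 (depth now 1)
Event 14 (EXEC): [IRQ0] PC=0: DEC 3 -> ACC=2
Event 15 (EXEC): [IRQ0] PC=1: IRET -> resume MAIN at PC=6 (depth now 0)
Event 16 (EXEC): [MAIN] PC=6: INC 3 -> ACC=5
Event 17 (EXEC): [MAIN] PC=7: HALT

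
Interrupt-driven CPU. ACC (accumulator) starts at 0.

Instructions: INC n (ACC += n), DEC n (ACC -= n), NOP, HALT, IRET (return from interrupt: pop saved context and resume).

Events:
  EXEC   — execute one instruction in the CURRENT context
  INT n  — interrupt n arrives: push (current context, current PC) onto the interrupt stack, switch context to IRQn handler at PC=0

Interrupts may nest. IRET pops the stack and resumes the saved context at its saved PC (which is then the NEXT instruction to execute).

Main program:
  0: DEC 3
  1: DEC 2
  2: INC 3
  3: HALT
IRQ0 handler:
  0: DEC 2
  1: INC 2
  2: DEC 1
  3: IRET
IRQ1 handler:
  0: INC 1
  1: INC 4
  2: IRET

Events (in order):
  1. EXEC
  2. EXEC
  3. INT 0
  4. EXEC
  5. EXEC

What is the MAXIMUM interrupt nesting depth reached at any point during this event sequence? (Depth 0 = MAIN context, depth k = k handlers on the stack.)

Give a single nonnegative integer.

Answer: 1

Derivation:
Event 1 (EXEC): [MAIN] PC=0: DEC 3 -> ACC=-3 [depth=0]
Event 2 (EXEC): [MAIN] PC=1: DEC 2 -> ACC=-5 [depth=0]
Event 3 (INT 0): INT 0 arrives: push (MAIN, PC=2), enter IRQ0 at PC=0 (depth now 1) [depth=1]
Event 4 (EXEC): [IRQ0] PC=0: DEC 2 -> ACC=-7 [depth=1]
Event 5 (EXEC): [IRQ0] PC=1: INC 2 -> ACC=-5 [depth=1]
Max depth observed: 1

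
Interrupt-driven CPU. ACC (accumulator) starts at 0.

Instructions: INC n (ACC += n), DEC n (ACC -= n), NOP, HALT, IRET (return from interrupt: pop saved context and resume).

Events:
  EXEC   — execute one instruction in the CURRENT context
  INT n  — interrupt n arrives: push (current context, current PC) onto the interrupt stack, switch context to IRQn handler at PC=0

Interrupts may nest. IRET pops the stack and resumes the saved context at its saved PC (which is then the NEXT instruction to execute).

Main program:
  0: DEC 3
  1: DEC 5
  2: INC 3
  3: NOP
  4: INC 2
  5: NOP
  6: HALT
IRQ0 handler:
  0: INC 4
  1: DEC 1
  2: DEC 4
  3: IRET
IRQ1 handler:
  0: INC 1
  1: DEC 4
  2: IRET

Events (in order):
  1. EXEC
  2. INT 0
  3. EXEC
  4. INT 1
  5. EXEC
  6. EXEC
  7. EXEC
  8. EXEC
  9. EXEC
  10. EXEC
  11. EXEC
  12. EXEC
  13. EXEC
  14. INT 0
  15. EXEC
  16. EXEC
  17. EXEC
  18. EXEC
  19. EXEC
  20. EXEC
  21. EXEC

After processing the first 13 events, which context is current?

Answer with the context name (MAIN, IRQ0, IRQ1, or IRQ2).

Answer: MAIN

Derivation:
Event 1 (EXEC): [MAIN] PC=0: DEC 3 -> ACC=-3
Event 2 (INT 0): INT 0 arrives: push (MAIN, PC=1), enter IRQ0 at PC=0 (depth now 1)
Event 3 (EXEC): [IRQ0] PC=0: INC 4 -> ACC=1
Event 4 (INT 1): INT 1 arrives: push (IRQ0, PC=1), enter IRQ1 at PC=0 (depth now 2)
Event 5 (EXEC): [IRQ1] PC=0: INC 1 -> ACC=2
Event 6 (EXEC): [IRQ1] PC=1: DEC 4 -> ACC=-2
Event 7 (EXEC): [IRQ1] PC=2: IRET -> resume IRQ0 at PC=1 (depth now 1)
Event 8 (EXEC): [IRQ0] PC=1: DEC 1 -> ACC=-3
Event 9 (EXEC): [IRQ0] PC=2: DEC 4 -> ACC=-7
Event 10 (EXEC): [IRQ0] PC=3: IRET -> resume MAIN at PC=1 (depth now 0)
Event 11 (EXEC): [MAIN] PC=1: DEC 5 -> ACC=-12
Event 12 (EXEC): [MAIN] PC=2: INC 3 -> ACC=-9
Event 13 (EXEC): [MAIN] PC=3: NOP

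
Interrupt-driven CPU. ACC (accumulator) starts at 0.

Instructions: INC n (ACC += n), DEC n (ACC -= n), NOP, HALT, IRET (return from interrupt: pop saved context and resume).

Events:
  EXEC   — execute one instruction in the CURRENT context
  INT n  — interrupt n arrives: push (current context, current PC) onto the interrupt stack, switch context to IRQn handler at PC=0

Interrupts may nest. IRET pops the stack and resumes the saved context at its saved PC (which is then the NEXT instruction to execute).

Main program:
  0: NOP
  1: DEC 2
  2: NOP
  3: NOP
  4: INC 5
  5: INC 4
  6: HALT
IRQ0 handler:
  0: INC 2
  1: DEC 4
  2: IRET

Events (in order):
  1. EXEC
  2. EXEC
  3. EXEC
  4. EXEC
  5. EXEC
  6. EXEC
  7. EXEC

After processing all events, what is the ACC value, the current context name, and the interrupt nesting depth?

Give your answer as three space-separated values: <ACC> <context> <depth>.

Answer: 7 MAIN 0

Derivation:
Event 1 (EXEC): [MAIN] PC=0: NOP
Event 2 (EXEC): [MAIN] PC=1: DEC 2 -> ACC=-2
Event 3 (EXEC): [MAIN] PC=2: NOP
Event 4 (EXEC): [MAIN] PC=3: NOP
Event 5 (EXEC): [MAIN] PC=4: INC 5 -> ACC=3
Event 6 (EXEC): [MAIN] PC=5: INC 4 -> ACC=7
Event 7 (EXEC): [MAIN] PC=6: HALT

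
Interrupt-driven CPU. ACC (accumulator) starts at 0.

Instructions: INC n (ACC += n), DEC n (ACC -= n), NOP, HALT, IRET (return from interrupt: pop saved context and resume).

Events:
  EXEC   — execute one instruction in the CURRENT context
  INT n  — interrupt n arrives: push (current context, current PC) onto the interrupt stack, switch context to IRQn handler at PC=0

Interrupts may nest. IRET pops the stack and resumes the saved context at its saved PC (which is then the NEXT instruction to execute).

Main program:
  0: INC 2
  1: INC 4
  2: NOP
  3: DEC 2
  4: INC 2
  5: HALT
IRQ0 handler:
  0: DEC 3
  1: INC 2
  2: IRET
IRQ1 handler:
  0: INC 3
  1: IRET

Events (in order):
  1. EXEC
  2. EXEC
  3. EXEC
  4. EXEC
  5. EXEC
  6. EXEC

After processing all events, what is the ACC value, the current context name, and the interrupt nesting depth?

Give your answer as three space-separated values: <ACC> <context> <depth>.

Event 1 (EXEC): [MAIN] PC=0: INC 2 -> ACC=2
Event 2 (EXEC): [MAIN] PC=1: INC 4 -> ACC=6
Event 3 (EXEC): [MAIN] PC=2: NOP
Event 4 (EXEC): [MAIN] PC=3: DEC 2 -> ACC=4
Event 5 (EXEC): [MAIN] PC=4: INC 2 -> ACC=6
Event 6 (EXEC): [MAIN] PC=5: HALT

Answer: 6 MAIN 0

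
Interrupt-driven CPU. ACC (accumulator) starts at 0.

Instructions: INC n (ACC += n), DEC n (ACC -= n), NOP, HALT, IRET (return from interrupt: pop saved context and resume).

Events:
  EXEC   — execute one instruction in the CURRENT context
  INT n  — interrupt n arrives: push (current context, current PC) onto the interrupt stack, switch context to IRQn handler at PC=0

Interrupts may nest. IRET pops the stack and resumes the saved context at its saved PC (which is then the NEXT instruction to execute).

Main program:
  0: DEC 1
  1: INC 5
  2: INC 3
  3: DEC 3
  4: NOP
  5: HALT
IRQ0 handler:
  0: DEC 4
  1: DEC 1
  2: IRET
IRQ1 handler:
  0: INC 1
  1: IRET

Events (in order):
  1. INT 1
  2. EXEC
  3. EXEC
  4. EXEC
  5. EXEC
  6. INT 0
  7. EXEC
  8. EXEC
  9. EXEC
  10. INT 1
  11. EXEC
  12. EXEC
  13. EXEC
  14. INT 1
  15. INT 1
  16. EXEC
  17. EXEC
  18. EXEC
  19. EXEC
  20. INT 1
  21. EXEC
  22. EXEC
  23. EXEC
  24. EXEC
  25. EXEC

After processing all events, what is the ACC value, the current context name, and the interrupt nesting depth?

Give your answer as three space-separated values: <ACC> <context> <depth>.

Answer: 4 MAIN 0

Derivation:
Event 1 (INT 1): INT 1 arrives: push (MAIN, PC=0), enter IRQ1 at PC=0 (depth now 1)
Event 2 (EXEC): [IRQ1] PC=0: INC 1 -> ACC=1
Event 3 (EXEC): [IRQ1] PC=1: IRET -> resume MAIN at PC=0 (depth now 0)
Event 4 (EXEC): [MAIN] PC=0: DEC 1 -> ACC=0
Event 5 (EXEC): [MAIN] PC=1: INC 5 -> ACC=5
Event 6 (INT 0): INT 0 arrives: push (MAIN, PC=2), enter IRQ0 at PC=0 (depth now 1)
Event 7 (EXEC): [IRQ0] PC=0: DEC 4 -> ACC=1
Event 8 (EXEC): [IRQ0] PC=1: DEC 1 -> ACC=0
Event 9 (EXEC): [IRQ0] PC=2: IRET -> resume MAIN at PC=2 (depth now 0)
Event 10 (INT 1): INT 1 arrives: push (MAIN, PC=2), enter IRQ1 at PC=0 (depth now 1)
Event 11 (EXEC): [IRQ1] PC=0: INC 1 -> ACC=1
Event 12 (EXEC): [IRQ1] PC=1: IRET -> resume MAIN at PC=2 (depth now 0)
Event 13 (EXEC): [MAIN] PC=2: INC 3 -> ACC=4
Event 14 (INT 1): INT 1 arrives: push (MAIN, PC=3), enter IRQ1 at PC=0 (depth now 1)
Event 15 (INT 1): INT 1 arrives: push (IRQ1, PC=0), enter IRQ1 at PC=0 (depth now 2)
Event 16 (EXEC): [IRQ1] PC=0: INC 1 -> ACC=5
Event 17 (EXEC): [IRQ1] PC=1: IRET -> resume IRQ1 at PC=0 (depth now 1)
Event 18 (EXEC): [IRQ1] PC=0: INC 1 -> ACC=6
Event 19 (EXEC): [IRQ1] PC=1: IRET -> resume MAIN at PC=3 (depth now 0)
Event 20 (INT 1): INT 1 arrives: push (MAIN, PC=3), enter IRQ1 at PC=0 (depth now 1)
Event 21 (EXEC): [IRQ1] PC=0: INC 1 -> ACC=7
Event 22 (EXEC): [IRQ1] PC=1: IRET -> resume MAIN at PC=3 (depth now 0)
Event 23 (EXEC): [MAIN] PC=3: DEC 3 -> ACC=4
Event 24 (EXEC): [MAIN] PC=4: NOP
Event 25 (EXEC): [MAIN] PC=5: HALT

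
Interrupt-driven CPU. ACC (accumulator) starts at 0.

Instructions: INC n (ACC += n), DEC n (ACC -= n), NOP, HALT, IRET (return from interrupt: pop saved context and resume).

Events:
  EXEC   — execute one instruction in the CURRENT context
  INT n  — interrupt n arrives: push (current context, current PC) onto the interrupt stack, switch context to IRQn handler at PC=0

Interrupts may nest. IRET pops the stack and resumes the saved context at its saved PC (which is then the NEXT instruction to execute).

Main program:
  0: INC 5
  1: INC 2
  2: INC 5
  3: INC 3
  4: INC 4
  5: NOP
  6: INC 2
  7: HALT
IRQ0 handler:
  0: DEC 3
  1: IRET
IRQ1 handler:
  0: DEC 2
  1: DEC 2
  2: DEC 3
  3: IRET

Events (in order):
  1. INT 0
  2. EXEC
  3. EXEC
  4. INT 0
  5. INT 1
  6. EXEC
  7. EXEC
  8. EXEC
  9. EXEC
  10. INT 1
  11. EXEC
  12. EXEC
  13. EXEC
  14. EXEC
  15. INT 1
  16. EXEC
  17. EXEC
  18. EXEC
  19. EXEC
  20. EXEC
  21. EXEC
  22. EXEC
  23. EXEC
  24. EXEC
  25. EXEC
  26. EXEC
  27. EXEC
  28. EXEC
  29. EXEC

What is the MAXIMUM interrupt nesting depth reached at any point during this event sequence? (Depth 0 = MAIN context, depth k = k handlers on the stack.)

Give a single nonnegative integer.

Event 1 (INT 0): INT 0 arrives: push (MAIN, PC=0), enter IRQ0 at PC=0 (depth now 1) [depth=1]
Event 2 (EXEC): [IRQ0] PC=0: DEC 3 -> ACC=-3 [depth=1]
Event 3 (EXEC): [IRQ0] PC=1: IRET -> resume MAIN at PC=0 (depth now 0) [depth=0]
Event 4 (INT 0): INT 0 arrives: push (MAIN, PC=0), enter IRQ0 at PC=0 (depth now 1) [depth=1]
Event 5 (INT 1): INT 1 arrives: push (IRQ0, PC=0), enter IRQ1 at PC=0 (depth now 2) [depth=2]
Event 6 (EXEC): [IRQ1] PC=0: DEC 2 -> ACC=-5 [depth=2]
Event 7 (EXEC): [IRQ1] PC=1: DEC 2 -> ACC=-7 [depth=2]
Event 8 (EXEC): [IRQ1] PC=2: DEC 3 -> ACC=-10 [depth=2]
Event 9 (EXEC): [IRQ1] PC=3: IRET -> resume IRQ0 at PC=0 (depth now 1) [depth=1]
Event 10 (INT 1): INT 1 arrives: push (IRQ0, PC=0), enter IRQ1 at PC=0 (depth now 2) [depth=2]
Event 11 (EXEC): [IRQ1] PC=0: DEC 2 -> ACC=-12 [depth=2]
Event 12 (EXEC): [IRQ1] PC=1: DEC 2 -> ACC=-14 [depth=2]
Event 13 (EXEC): [IRQ1] PC=2: DEC 3 -> ACC=-17 [depth=2]
Event 14 (EXEC): [IRQ1] PC=3: IRET -> resume IRQ0 at PC=0 (depth now 1) [depth=1]
Event 15 (INT 1): INT 1 arrives: push (IRQ0, PC=0), enter IRQ1 at PC=0 (depth now 2) [depth=2]
Event 16 (EXEC): [IRQ1] PC=0: DEC 2 -> ACC=-19 [depth=2]
Event 17 (EXEC): [IRQ1] PC=1: DEC 2 -> ACC=-21 [depth=2]
Event 18 (EXEC): [IRQ1] PC=2: DEC 3 -> ACC=-24 [depth=2]
Event 19 (EXEC): [IRQ1] PC=3: IRET -> resume IRQ0 at PC=0 (depth now 1) [depth=1]
Event 20 (EXEC): [IRQ0] PC=0: DEC 3 -> ACC=-27 [depth=1]
Event 21 (EXEC): [IRQ0] PC=1: IRET -> resume MAIN at PC=0 (depth now 0) [depth=0]
Event 22 (EXEC): [MAIN] PC=0: INC 5 -> ACC=-22 [depth=0]
Event 23 (EXEC): [MAIN] PC=1: INC 2 -> ACC=-20 [depth=0]
Event 24 (EXEC): [MAIN] PC=2: INC 5 -> ACC=-15 [depth=0]
Event 25 (EXEC): [MAIN] PC=3: INC 3 -> ACC=-12 [depth=0]
Event 26 (EXEC): [MAIN] PC=4: INC 4 -> ACC=-8 [depth=0]
Event 27 (EXEC): [MAIN] PC=5: NOP [depth=0]
Event 28 (EXEC): [MAIN] PC=6: INC 2 -> ACC=-6 [depth=0]
Event 29 (EXEC): [MAIN] PC=7: HALT [depth=0]
Max depth observed: 2

Answer: 2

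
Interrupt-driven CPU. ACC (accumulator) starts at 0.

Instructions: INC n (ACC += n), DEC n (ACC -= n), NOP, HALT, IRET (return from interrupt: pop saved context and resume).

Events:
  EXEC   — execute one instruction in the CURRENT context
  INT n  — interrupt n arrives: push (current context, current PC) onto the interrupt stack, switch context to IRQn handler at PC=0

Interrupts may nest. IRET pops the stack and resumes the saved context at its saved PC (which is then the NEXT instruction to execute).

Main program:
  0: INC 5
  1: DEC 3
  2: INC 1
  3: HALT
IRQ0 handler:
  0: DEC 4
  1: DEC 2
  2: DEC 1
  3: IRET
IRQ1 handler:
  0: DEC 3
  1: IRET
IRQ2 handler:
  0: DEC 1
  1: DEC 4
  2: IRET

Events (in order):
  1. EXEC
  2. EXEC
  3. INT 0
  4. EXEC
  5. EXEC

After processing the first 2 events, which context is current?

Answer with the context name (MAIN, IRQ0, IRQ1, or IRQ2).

Answer: MAIN

Derivation:
Event 1 (EXEC): [MAIN] PC=0: INC 5 -> ACC=5
Event 2 (EXEC): [MAIN] PC=1: DEC 3 -> ACC=2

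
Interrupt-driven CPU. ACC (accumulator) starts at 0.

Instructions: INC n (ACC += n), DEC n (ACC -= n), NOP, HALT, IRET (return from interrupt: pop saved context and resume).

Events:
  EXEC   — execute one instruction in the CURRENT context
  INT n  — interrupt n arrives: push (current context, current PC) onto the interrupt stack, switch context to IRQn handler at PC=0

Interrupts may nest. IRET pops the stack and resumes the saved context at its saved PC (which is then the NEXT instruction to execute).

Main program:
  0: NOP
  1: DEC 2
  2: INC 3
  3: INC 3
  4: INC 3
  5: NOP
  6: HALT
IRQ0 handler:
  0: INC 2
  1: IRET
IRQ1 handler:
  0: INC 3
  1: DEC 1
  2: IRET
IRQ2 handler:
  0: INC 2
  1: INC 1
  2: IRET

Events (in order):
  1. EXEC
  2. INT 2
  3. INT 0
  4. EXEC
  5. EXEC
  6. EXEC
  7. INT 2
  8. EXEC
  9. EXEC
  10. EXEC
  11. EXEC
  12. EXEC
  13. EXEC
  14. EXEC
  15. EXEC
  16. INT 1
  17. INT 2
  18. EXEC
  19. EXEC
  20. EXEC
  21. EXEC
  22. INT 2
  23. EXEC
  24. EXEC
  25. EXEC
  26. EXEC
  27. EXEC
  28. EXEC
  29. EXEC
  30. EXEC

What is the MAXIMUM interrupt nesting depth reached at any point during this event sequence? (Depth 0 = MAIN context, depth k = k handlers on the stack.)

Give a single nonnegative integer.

Answer: 2

Derivation:
Event 1 (EXEC): [MAIN] PC=0: NOP [depth=0]
Event 2 (INT 2): INT 2 arrives: push (MAIN, PC=1), enter IRQ2 at PC=0 (depth now 1) [depth=1]
Event 3 (INT 0): INT 0 arrives: push (IRQ2, PC=0), enter IRQ0 at PC=0 (depth now 2) [depth=2]
Event 4 (EXEC): [IRQ0] PC=0: INC 2 -> ACC=2 [depth=2]
Event 5 (EXEC): [IRQ0] PC=1: IRET -> resume IRQ2 at PC=0 (depth now 1) [depth=1]
Event 6 (EXEC): [IRQ2] PC=0: INC 2 -> ACC=4 [depth=1]
Event 7 (INT 2): INT 2 arrives: push (IRQ2, PC=1), enter IRQ2 at PC=0 (depth now 2) [depth=2]
Event 8 (EXEC): [IRQ2] PC=0: INC 2 -> ACC=6 [depth=2]
Event 9 (EXEC): [IRQ2] PC=1: INC 1 -> ACC=7 [depth=2]
Event 10 (EXEC): [IRQ2] PC=2: IRET -> resume IRQ2 at PC=1 (depth now 1) [depth=1]
Event 11 (EXEC): [IRQ2] PC=1: INC 1 -> ACC=8 [depth=1]
Event 12 (EXEC): [IRQ2] PC=2: IRET -> resume MAIN at PC=1 (depth now 0) [depth=0]
Event 13 (EXEC): [MAIN] PC=1: DEC 2 -> ACC=6 [depth=0]
Event 14 (EXEC): [MAIN] PC=2: INC 3 -> ACC=9 [depth=0]
Event 15 (EXEC): [MAIN] PC=3: INC 3 -> ACC=12 [depth=0]
Event 16 (INT 1): INT 1 arrives: push (MAIN, PC=4), enter IRQ1 at PC=0 (depth now 1) [depth=1]
Event 17 (INT 2): INT 2 arrives: push (IRQ1, PC=0), enter IRQ2 at PC=0 (depth now 2) [depth=2]
Event 18 (EXEC): [IRQ2] PC=0: INC 2 -> ACC=14 [depth=2]
Event 19 (EXEC): [IRQ2] PC=1: INC 1 -> ACC=15 [depth=2]
Event 20 (EXEC): [IRQ2] PC=2: IRET -> resume IRQ1 at PC=0 (depth now 1) [depth=1]
Event 21 (EXEC): [IRQ1] PC=0: INC 3 -> ACC=18 [depth=1]
Event 22 (INT 2): INT 2 arrives: push (IRQ1, PC=1), enter IRQ2 at PC=0 (depth now 2) [depth=2]
Event 23 (EXEC): [IRQ2] PC=0: INC 2 -> ACC=20 [depth=2]
Event 24 (EXEC): [IRQ2] PC=1: INC 1 -> ACC=21 [depth=2]
Event 25 (EXEC): [IRQ2] PC=2: IRET -> resume IRQ1 at PC=1 (depth now 1) [depth=1]
Event 26 (EXEC): [IRQ1] PC=1: DEC 1 -> ACC=20 [depth=1]
Event 27 (EXEC): [IRQ1] PC=2: IRET -> resume MAIN at PC=4 (depth now 0) [depth=0]
Event 28 (EXEC): [MAIN] PC=4: INC 3 -> ACC=23 [depth=0]
Event 29 (EXEC): [MAIN] PC=5: NOP [depth=0]
Event 30 (EXEC): [MAIN] PC=6: HALT [depth=0]
Max depth observed: 2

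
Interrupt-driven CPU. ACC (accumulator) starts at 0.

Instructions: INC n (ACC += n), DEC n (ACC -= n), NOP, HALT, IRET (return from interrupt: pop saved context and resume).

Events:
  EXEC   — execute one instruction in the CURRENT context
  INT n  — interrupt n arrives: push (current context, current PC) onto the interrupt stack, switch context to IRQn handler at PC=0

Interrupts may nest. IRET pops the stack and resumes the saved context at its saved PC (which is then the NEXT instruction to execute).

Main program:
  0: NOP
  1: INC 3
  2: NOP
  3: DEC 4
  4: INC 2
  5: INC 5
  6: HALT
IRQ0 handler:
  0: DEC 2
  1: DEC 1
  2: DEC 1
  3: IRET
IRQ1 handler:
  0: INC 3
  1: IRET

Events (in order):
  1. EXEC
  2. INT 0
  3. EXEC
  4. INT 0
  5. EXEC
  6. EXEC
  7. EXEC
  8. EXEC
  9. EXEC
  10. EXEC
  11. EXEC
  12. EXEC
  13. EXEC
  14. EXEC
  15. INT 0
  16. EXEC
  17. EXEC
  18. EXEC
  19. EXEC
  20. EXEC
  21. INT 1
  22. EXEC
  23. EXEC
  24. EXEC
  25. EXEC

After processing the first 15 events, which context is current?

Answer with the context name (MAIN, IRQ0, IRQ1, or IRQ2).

Answer: IRQ0

Derivation:
Event 1 (EXEC): [MAIN] PC=0: NOP
Event 2 (INT 0): INT 0 arrives: push (MAIN, PC=1), enter IRQ0 at PC=0 (depth now 1)
Event 3 (EXEC): [IRQ0] PC=0: DEC 2 -> ACC=-2
Event 4 (INT 0): INT 0 arrives: push (IRQ0, PC=1), enter IRQ0 at PC=0 (depth now 2)
Event 5 (EXEC): [IRQ0] PC=0: DEC 2 -> ACC=-4
Event 6 (EXEC): [IRQ0] PC=1: DEC 1 -> ACC=-5
Event 7 (EXEC): [IRQ0] PC=2: DEC 1 -> ACC=-6
Event 8 (EXEC): [IRQ0] PC=3: IRET -> resume IRQ0 at PC=1 (depth now 1)
Event 9 (EXEC): [IRQ0] PC=1: DEC 1 -> ACC=-7
Event 10 (EXEC): [IRQ0] PC=2: DEC 1 -> ACC=-8
Event 11 (EXEC): [IRQ0] PC=3: IRET -> resume MAIN at PC=1 (depth now 0)
Event 12 (EXEC): [MAIN] PC=1: INC 3 -> ACC=-5
Event 13 (EXEC): [MAIN] PC=2: NOP
Event 14 (EXEC): [MAIN] PC=3: DEC 4 -> ACC=-9
Event 15 (INT 0): INT 0 arrives: push (MAIN, PC=4), enter IRQ0 at PC=0 (depth now 1)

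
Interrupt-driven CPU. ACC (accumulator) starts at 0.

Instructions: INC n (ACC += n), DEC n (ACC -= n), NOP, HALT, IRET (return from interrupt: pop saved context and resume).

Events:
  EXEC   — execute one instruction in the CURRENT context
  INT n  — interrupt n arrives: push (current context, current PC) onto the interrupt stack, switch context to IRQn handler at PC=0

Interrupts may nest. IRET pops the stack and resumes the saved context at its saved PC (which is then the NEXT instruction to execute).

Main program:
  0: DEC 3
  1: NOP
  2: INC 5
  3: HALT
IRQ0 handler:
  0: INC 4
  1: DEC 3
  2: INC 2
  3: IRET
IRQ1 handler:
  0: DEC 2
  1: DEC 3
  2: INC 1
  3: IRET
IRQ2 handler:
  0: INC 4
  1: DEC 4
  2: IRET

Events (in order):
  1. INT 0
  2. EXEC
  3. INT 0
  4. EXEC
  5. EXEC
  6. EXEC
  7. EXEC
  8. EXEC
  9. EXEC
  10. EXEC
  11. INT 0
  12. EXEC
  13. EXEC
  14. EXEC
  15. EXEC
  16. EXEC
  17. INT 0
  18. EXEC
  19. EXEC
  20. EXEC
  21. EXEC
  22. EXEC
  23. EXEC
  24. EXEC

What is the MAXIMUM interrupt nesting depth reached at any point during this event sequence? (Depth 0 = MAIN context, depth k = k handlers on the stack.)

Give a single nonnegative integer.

Event 1 (INT 0): INT 0 arrives: push (MAIN, PC=0), enter IRQ0 at PC=0 (depth now 1) [depth=1]
Event 2 (EXEC): [IRQ0] PC=0: INC 4 -> ACC=4 [depth=1]
Event 3 (INT 0): INT 0 arrives: push (IRQ0, PC=1), enter IRQ0 at PC=0 (depth now 2) [depth=2]
Event 4 (EXEC): [IRQ0] PC=0: INC 4 -> ACC=8 [depth=2]
Event 5 (EXEC): [IRQ0] PC=1: DEC 3 -> ACC=5 [depth=2]
Event 6 (EXEC): [IRQ0] PC=2: INC 2 -> ACC=7 [depth=2]
Event 7 (EXEC): [IRQ0] PC=3: IRET -> resume IRQ0 at PC=1 (depth now 1) [depth=1]
Event 8 (EXEC): [IRQ0] PC=1: DEC 3 -> ACC=4 [depth=1]
Event 9 (EXEC): [IRQ0] PC=2: INC 2 -> ACC=6 [depth=1]
Event 10 (EXEC): [IRQ0] PC=3: IRET -> resume MAIN at PC=0 (depth now 0) [depth=0]
Event 11 (INT 0): INT 0 arrives: push (MAIN, PC=0), enter IRQ0 at PC=0 (depth now 1) [depth=1]
Event 12 (EXEC): [IRQ0] PC=0: INC 4 -> ACC=10 [depth=1]
Event 13 (EXEC): [IRQ0] PC=1: DEC 3 -> ACC=7 [depth=1]
Event 14 (EXEC): [IRQ0] PC=2: INC 2 -> ACC=9 [depth=1]
Event 15 (EXEC): [IRQ0] PC=3: IRET -> resume MAIN at PC=0 (depth now 0) [depth=0]
Event 16 (EXEC): [MAIN] PC=0: DEC 3 -> ACC=6 [depth=0]
Event 17 (INT 0): INT 0 arrives: push (MAIN, PC=1), enter IRQ0 at PC=0 (depth now 1) [depth=1]
Event 18 (EXEC): [IRQ0] PC=0: INC 4 -> ACC=10 [depth=1]
Event 19 (EXEC): [IRQ0] PC=1: DEC 3 -> ACC=7 [depth=1]
Event 20 (EXEC): [IRQ0] PC=2: INC 2 -> ACC=9 [depth=1]
Event 21 (EXEC): [IRQ0] PC=3: IRET -> resume MAIN at PC=1 (depth now 0) [depth=0]
Event 22 (EXEC): [MAIN] PC=1: NOP [depth=0]
Event 23 (EXEC): [MAIN] PC=2: INC 5 -> ACC=14 [depth=0]
Event 24 (EXEC): [MAIN] PC=3: HALT [depth=0]
Max depth observed: 2

Answer: 2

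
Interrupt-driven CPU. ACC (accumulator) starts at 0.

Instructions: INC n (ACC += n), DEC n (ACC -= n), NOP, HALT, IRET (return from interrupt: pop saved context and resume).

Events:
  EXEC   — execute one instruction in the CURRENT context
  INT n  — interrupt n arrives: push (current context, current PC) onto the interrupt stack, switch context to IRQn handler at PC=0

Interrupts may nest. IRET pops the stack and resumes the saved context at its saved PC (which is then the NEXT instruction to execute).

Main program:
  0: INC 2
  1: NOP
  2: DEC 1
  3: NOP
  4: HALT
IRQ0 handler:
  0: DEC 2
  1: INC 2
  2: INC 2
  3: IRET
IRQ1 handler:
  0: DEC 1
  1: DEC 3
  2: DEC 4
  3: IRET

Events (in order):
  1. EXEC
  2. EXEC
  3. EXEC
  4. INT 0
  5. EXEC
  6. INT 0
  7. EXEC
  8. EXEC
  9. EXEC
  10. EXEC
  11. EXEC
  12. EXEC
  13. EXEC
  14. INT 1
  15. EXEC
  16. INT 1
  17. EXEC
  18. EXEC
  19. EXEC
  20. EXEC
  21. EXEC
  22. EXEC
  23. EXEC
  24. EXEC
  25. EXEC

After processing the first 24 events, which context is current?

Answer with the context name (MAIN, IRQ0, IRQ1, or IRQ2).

Event 1 (EXEC): [MAIN] PC=0: INC 2 -> ACC=2
Event 2 (EXEC): [MAIN] PC=1: NOP
Event 3 (EXEC): [MAIN] PC=2: DEC 1 -> ACC=1
Event 4 (INT 0): INT 0 arrives: push (MAIN, PC=3), enter IRQ0 at PC=0 (depth now 1)
Event 5 (EXEC): [IRQ0] PC=0: DEC 2 -> ACC=-1
Event 6 (INT 0): INT 0 arrives: push (IRQ0, PC=1), enter IRQ0 at PC=0 (depth now 2)
Event 7 (EXEC): [IRQ0] PC=0: DEC 2 -> ACC=-3
Event 8 (EXEC): [IRQ0] PC=1: INC 2 -> ACC=-1
Event 9 (EXEC): [IRQ0] PC=2: INC 2 -> ACC=1
Event 10 (EXEC): [IRQ0] PC=3: IRET -> resume IRQ0 at PC=1 (depth now 1)
Event 11 (EXEC): [IRQ0] PC=1: INC 2 -> ACC=3
Event 12 (EXEC): [IRQ0] PC=2: INC 2 -> ACC=5
Event 13 (EXEC): [IRQ0] PC=3: IRET -> resume MAIN at PC=3 (depth now 0)
Event 14 (INT 1): INT 1 arrives: push (MAIN, PC=3), enter IRQ1 at PC=0 (depth now 1)
Event 15 (EXEC): [IRQ1] PC=0: DEC 1 -> ACC=4
Event 16 (INT 1): INT 1 arrives: push (IRQ1, PC=1), enter IRQ1 at PC=0 (depth now 2)
Event 17 (EXEC): [IRQ1] PC=0: DEC 1 -> ACC=3
Event 18 (EXEC): [IRQ1] PC=1: DEC 3 -> ACC=0
Event 19 (EXEC): [IRQ1] PC=2: DEC 4 -> ACC=-4
Event 20 (EXEC): [IRQ1] PC=3: IRET -> resume IRQ1 at PC=1 (depth now 1)
Event 21 (EXEC): [IRQ1] PC=1: DEC 3 -> ACC=-7
Event 22 (EXEC): [IRQ1] PC=2: DEC 4 -> ACC=-11
Event 23 (EXEC): [IRQ1] PC=3: IRET -> resume MAIN at PC=3 (depth now 0)
Event 24 (EXEC): [MAIN] PC=3: NOP

Answer: MAIN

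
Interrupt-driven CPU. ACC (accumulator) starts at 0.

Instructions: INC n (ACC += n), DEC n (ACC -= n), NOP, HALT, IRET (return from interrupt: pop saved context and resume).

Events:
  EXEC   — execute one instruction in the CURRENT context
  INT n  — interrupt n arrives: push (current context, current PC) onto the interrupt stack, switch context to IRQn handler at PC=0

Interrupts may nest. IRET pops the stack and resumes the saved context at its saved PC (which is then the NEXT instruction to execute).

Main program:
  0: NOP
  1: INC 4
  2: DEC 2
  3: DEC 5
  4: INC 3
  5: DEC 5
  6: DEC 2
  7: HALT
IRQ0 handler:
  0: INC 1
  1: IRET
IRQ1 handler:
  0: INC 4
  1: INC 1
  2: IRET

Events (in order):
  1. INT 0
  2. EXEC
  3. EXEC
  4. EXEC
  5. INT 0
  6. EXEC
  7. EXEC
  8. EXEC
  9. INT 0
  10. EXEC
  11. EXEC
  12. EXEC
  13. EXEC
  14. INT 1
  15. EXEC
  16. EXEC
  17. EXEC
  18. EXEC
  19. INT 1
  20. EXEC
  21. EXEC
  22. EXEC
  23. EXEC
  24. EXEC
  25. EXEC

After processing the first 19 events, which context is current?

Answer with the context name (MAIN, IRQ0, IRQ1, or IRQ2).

Event 1 (INT 0): INT 0 arrives: push (MAIN, PC=0), enter IRQ0 at PC=0 (depth now 1)
Event 2 (EXEC): [IRQ0] PC=0: INC 1 -> ACC=1
Event 3 (EXEC): [IRQ0] PC=1: IRET -> resume MAIN at PC=0 (depth now 0)
Event 4 (EXEC): [MAIN] PC=0: NOP
Event 5 (INT 0): INT 0 arrives: push (MAIN, PC=1), enter IRQ0 at PC=0 (depth now 1)
Event 6 (EXEC): [IRQ0] PC=0: INC 1 -> ACC=2
Event 7 (EXEC): [IRQ0] PC=1: IRET -> resume MAIN at PC=1 (depth now 0)
Event 8 (EXEC): [MAIN] PC=1: INC 4 -> ACC=6
Event 9 (INT 0): INT 0 arrives: push (MAIN, PC=2), enter IRQ0 at PC=0 (depth now 1)
Event 10 (EXEC): [IRQ0] PC=0: INC 1 -> ACC=7
Event 11 (EXEC): [IRQ0] PC=1: IRET -> resume MAIN at PC=2 (depth now 0)
Event 12 (EXEC): [MAIN] PC=2: DEC 2 -> ACC=5
Event 13 (EXEC): [MAIN] PC=3: DEC 5 -> ACC=0
Event 14 (INT 1): INT 1 arrives: push (MAIN, PC=4), enter IRQ1 at PC=0 (depth now 1)
Event 15 (EXEC): [IRQ1] PC=0: INC 4 -> ACC=4
Event 16 (EXEC): [IRQ1] PC=1: INC 1 -> ACC=5
Event 17 (EXEC): [IRQ1] PC=2: IRET -> resume MAIN at PC=4 (depth now 0)
Event 18 (EXEC): [MAIN] PC=4: INC 3 -> ACC=8
Event 19 (INT 1): INT 1 arrives: push (MAIN, PC=5), enter IRQ1 at PC=0 (depth now 1)

Answer: IRQ1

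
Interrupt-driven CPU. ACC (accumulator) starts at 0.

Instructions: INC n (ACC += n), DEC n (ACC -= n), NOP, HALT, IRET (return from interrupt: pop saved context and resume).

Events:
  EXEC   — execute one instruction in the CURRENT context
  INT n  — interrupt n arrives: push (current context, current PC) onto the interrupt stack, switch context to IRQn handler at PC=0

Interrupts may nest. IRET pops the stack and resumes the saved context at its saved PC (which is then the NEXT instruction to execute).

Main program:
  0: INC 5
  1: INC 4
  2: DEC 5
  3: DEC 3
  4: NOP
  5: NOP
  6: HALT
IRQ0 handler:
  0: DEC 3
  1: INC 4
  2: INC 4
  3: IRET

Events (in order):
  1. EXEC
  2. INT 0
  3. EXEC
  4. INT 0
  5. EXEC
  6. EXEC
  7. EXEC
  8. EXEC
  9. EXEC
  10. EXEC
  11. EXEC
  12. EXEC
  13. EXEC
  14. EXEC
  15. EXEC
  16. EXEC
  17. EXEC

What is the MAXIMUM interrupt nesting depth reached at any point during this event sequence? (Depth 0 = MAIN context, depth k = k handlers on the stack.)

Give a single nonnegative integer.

Answer: 2

Derivation:
Event 1 (EXEC): [MAIN] PC=0: INC 5 -> ACC=5 [depth=0]
Event 2 (INT 0): INT 0 arrives: push (MAIN, PC=1), enter IRQ0 at PC=0 (depth now 1) [depth=1]
Event 3 (EXEC): [IRQ0] PC=0: DEC 3 -> ACC=2 [depth=1]
Event 4 (INT 0): INT 0 arrives: push (IRQ0, PC=1), enter IRQ0 at PC=0 (depth now 2) [depth=2]
Event 5 (EXEC): [IRQ0] PC=0: DEC 3 -> ACC=-1 [depth=2]
Event 6 (EXEC): [IRQ0] PC=1: INC 4 -> ACC=3 [depth=2]
Event 7 (EXEC): [IRQ0] PC=2: INC 4 -> ACC=7 [depth=2]
Event 8 (EXEC): [IRQ0] PC=3: IRET -> resume IRQ0 at PC=1 (depth now 1) [depth=1]
Event 9 (EXEC): [IRQ0] PC=1: INC 4 -> ACC=11 [depth=1]
Event 10 (EXEC): [IRQ0] PC=2: INC 4 -> ACC=15 [depth=1]
Event 11 (EXEC): [IRQ0] PC=3: IRET -> resume MAIN at PC=1 (depth now 0) [depth=0]
Event 12 (EXEC): [MAIN] PC=1: INC 4 -> ACC=19 [depth=0]
Event 13 (EXEC): [MAIN] PC=2: DEC 5 -> ACC=14 [depth=0]
Event 14 (EXEC): [MAIN] PC=3: DEC 3 -> ACC=11 [depth=0]
Event 15 (EXEC): [MAIN] PC=4: NOP [depth=0]
Event 16 (EXEC): [MAIN] PC=5: NOP [depth=0]
Event 17 (EXEC): [MAIN] PC=6: HALT [depth=0]
Max depth observed: 2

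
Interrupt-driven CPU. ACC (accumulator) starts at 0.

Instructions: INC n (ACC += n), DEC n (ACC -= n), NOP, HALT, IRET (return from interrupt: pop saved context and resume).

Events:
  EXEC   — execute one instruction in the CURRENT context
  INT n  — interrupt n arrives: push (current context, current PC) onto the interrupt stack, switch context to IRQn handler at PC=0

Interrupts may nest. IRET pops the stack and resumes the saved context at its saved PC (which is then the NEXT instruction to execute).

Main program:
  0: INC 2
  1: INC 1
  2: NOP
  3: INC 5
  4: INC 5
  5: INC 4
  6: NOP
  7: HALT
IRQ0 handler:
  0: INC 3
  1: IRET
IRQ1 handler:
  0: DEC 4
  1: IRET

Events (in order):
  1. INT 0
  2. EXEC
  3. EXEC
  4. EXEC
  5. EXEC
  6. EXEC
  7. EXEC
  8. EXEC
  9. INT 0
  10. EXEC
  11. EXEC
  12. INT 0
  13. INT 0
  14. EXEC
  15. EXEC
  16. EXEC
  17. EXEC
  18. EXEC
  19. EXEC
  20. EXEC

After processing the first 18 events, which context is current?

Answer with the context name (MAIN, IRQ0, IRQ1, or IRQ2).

Answer: MAIN

Derivation:
Event 1 (INT 0): INT 0 arrives: push (MAIN, PC=0), enter IRQ0 at PC=0 (depth now 1)
Event 2 (EXEC): [IRQ0] PC=0: INC 3 -> ACC=3
Event 3 (EXEC): [IRQ0] PC=1: IRET -> resume MAIN at PC=0 (depth now 0)
Event 4 (EXEC): [MAIN] PC=0: INC 2 -> ACC=5
Event 5 (EXEC): [MAIN] PC=1: INC 1 -> ACC=6
Event 6 (EXEC): [MAIN] PC=2: NOP
Event 7 (EXEC): [MAIN] PC=3: INC 5 -> ACC=11
Event 8 (EXEC): [MAIN] PC=4: INC 5 -> ACC=16
Event 9 (INT 0): INT 0 arrives: push (MAIN, PC=5), enter IRQ0 at PC=0 (depth now 1)
Event 10 (EXEC): [IRQ0] PC=0: INC 3 -> ACC=19
Event 11 (EXEC): [IRQ0] PC=1: IRET -> resume MAIN at PC=5 (depth now 0)
Event 12 (INT 0): INT 0 arrives: push (MAIN, PC=5), enter IRQ0 at PC=0 (depth now 1)
Event 13 (INT 0): INT 0 arrives: push (IRQ0, PC=0), enter IRQ0 at PC=0 (depth now 2)
Event 14 (EXEC): [IRQ0] PC=0: INC 3 -> ACC=22
Event 15 (EXEC): [IRQ0] PC=1: IRET -> resume IRQ0 at PC=0 (depth now 1)
Event 16 (EXEC): [IRQ0] PC=0: INC 3 -> ACC=25
Event 17 (EXEC): [IRQ0] PC=1: IRET -> resume MAIN at PC=5 (depth now 0)
Event 18 (EXEC): [MAIN] PC=5: INC 4 -> ACC=29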